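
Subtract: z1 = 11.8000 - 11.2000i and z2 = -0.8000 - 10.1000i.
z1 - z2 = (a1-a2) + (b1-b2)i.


Real: 11.8 + 0.8 = 12.6
Imag: -11.2 + 10.1 = -1.1

12.6000 - 1.1000i


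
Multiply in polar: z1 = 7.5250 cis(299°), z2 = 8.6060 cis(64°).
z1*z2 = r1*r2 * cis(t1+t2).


r = 7.5250 * 8.6060 = 64.7601
theta = 299° + 64° = 363° = 3° (mod 360)

64.7601 cis(3°)


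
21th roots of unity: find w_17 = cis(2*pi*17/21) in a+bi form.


Angle = 360*17/21 = 291.4286°
a = cos(291.4286°) = 0.3653
b = sin(291.4286°) = -0.9309

0.3653 - 0.9309i


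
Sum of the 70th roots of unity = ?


The sum of all 70th roots of unity is 0.
Geometric series: (1 - w^70)/(1 - w) = (1-1)/(1-w) = 0 since w^70 = 1, w ≠ 1.
Alternatively: coefficient of z^69 in z^70 - 1 is 0.

0


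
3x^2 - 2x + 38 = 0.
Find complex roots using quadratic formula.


disc = (-2)^2 - 4*3*38 = 4 - 456 = -452
sqrt(|disc|) = sqrt(452) = 21.2603
Real part = 2/(2*3) = 0.3333
Imag part = 21.2603/(2*3) = 3.5434

0.3333 ± 3.5434i


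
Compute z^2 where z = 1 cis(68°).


r^2 = 1^2 = 1
n*theta = 2*68° = 136° = 136° (mod 360)
a = 1*cos(136°) = -0.7193
b = 1*sin(136°) = 0.6947

1 cis(136°) = -0.7193 + 0.6947i


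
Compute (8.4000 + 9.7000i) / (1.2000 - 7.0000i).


Conjugate of z2 = 1.2000 + 7.0000i
Numerator: (8.4000 + 9.7000i)(1.2000 + 7.0000i) = -57.8200 + 70.4400i
Denominator: 1.2^2 + (-7)^2 = 50.44
Result = (-57.8200 + 70.4400i)/50.44

-1.1463 + 1.3965i


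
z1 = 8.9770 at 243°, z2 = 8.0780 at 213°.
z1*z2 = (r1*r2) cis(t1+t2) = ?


r = 8.9770 * 8.0780 = 72.5162
theta = 243° + 213° = 456° = 96° (mod 360)

72.5162 cis(96°)


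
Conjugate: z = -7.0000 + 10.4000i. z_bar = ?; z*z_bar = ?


z_bar = -7.0000 - 10.4000i
z*z_bar = (-7)^2 + 10.4^2 = 49 + 108.16 = 157.16

z_bar = -7.0000 - 10.4000i, z*z_bar = 157.16


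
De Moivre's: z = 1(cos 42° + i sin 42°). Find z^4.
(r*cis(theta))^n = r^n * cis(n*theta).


r^4 = 1^4 = 1
n*theta = 4*42° = 168° = 168° (mod 360)
a = 1*cos(168°) = -0.9781
b = 1*sin(168°) = 0.2079

1 cis(168°) = -0.9781 + 0.2079i


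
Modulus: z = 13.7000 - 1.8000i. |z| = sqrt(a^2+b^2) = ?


|z| = sqrt(13.7^2 + (-1.8)^2) = sqrt(187.69 + 3.24) = sqrt(190.93) = 13.8177

|z| = 13.8177


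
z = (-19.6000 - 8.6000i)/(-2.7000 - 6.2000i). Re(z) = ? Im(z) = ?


Multiply by conjugate: (-19.6000 - 8.6000i)(-2.7000 + 6.2000i) / ((-2.7)^2 + (-6.2)^2)
Numerator real = -19.6*(-2.7) - (8.6)*(-6.2) = 106.24
Numerator imag = -8.6*(-2.7) - (-19.6)*(-6.2) = -98.3
Denominator = 45.73
Re(z) = 106.24/45.73 = 2.3232
Im(z) = -98.3/45.73 = -2.1496

Re(z) = 2.3232, Im(z) = -2.1496


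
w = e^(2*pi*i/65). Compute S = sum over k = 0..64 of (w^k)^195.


The roots are w_k = w^k with w = e^(2*pi*i/65), and (w^k)^195 = (w^195)^k.
So S = 1 + u + u^2 + ... + u^(64) with u = w^195.
195 = 3*65 + 0, so 195 is a multiple of 65 and u = (w^65)^3 = 1.
Every one of the 65 terms equals 1: S = 65

S = 65


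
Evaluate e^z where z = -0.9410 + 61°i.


e^-0.9410 = 0.3902
cos(61°) = 0.4848
sin(61°) = 0.8746
Real = 0.3902*0.4848 = 0.1892
Imag = 0.3902*0.8746 = 0.3413

0.1892 + 0.3413i


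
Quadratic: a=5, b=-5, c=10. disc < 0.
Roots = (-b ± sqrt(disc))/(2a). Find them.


disc = (-5)^2 - 4*5*10 = 25 - 200 = -175
sqrt(|disc|) = sqrt(175) = 13.2288
Real part = 5/(2*5) = 0.5000
Imag part = 13.2288/(2*5) = 1.3229

0.5000 ± 1.3229i


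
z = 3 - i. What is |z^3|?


|z| = sqrt(9+1) = sqrt(10) = 3.1623
|z^3| = |z|^3 = (sqrt(10))^3 = 10*sqrt(10)

|z^3| = 10*sqrt(10) ≈ 31.6228


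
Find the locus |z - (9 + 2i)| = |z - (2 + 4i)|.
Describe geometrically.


Equal distances means the locus is the perpendicular bisector of z1 and z2.
Midpoint = ((9+2)/2, (2+4)/2) = (5.5000, 3.0000)

Perpendicular bisector through (5.5000, 3.0000)


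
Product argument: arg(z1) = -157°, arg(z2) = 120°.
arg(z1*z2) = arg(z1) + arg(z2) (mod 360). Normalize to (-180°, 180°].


arg(z1*z2) = -157° + 120° = -37°
Normalized to (-180°, 180°]: -37°

-37°


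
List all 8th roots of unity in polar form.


The 8th roots of unity are cis(360k/8°) for k=0..7
Angle step = 360/8 = 45°
Primitive root: cis(45°)
Primitive root = 0.7071 + 0.7071i

8 roots at angles: 0°, 45°, 90°, 135°, 180°, 225°, 270°, 315°


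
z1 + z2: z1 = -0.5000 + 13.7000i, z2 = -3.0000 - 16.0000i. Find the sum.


Real: -0.5 - 3 = -3.5
Imag: 13.7 - 16 = -2.3

-3.5000 - 2.3000i


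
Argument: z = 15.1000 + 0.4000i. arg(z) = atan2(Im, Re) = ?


Re = 15.1, Im = 0.4
arg = atan2(0.4, 15.1) = 1.5174 degrees

arg(z) = 1.5174 degrees


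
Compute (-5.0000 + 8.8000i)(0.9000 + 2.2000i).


Real = -5*0.9 - 8.8*2.2 = -4.5 - 19.36 = -23.86
Imag = -5*2.2 + 0.9*8.8 = -11 + 7.92 = -3.08

-23.8600 - 3.0800i


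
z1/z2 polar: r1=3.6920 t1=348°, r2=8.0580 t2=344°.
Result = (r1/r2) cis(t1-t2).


r = 3.6920 / 8.0580 = 0.4582
theta = 348° - 344° = 4° = 4° (mod 360)

0.4582 cis(4°)


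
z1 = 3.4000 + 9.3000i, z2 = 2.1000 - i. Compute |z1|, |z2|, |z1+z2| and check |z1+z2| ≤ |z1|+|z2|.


|z1| = sqrt(3.4^2 + 9.3^2) = sqrt(98.05) = 9.9020
|z2| = sqrt(2.1^2 + (-1)^2) = sqrt(5.41) = 2.3259
z1+z2 = 5.5000 + 8.3000i
|z1+z2| = sqrt(99.14) = 9.9569
|z1|+|z2| = 9.9020 + 2.3259 = 12.2279

|z1+z2| = 9.9569 ≤ |z1|+|z2| = 12.2279 (verified)


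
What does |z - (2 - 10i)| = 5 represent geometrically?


|z - z0| = r is a circle with center z0 and radius r.
Center = (2, -10), radius = 5

Circle with center (2, -10) and radius 5


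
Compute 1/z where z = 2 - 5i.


|z|^2 = 4+25 = 29
1/z = (2 + 5i)/29

1/z = 0.0690 + 0.1724i


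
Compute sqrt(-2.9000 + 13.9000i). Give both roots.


|z| = sqrt(8.41+193.21) = 14.1993
sqrt((|z|+a)/2) = sqrt((14.1993+(-2.9))/2) = sqrt(5.6496) = 2.3769
sqrt((|z|-a)/2) = sqrt((14.1993-(-2.9))/2) = sqrt(8.5496) = 2.9240

±(2.3769 + 2.9240i) i.e. 2.3769 + 2.9240i and -2.3769 - 2.9240i


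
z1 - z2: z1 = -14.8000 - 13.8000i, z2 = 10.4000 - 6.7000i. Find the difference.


Real: -14.8 - 10.4 = -25.2
Imag: -13.8 + 6.7 = -7.1

-25.2000 - 7.1000i


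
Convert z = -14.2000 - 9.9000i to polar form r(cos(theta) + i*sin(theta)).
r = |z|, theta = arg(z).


r = sqrt(201.64+98.01) = sqrt(299.65) = 17.3104
theta = atan2(-9.9, -14.2) = -145.1164 degrees

r = 17.3104, theta = -145.1164 degrees


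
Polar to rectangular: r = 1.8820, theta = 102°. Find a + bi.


a = 1.8820*cos(102°) = 1.8820*(-0.2079) = -0.3913
b = 1.8820*sin(102°) = 1.8820*0.97815 = 1.8409

-0.3913 + 1.8409i


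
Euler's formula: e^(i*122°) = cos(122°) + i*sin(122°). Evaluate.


cos(122°) = -0.5299
sin(122°) = 0.8480

e^(i*122°) = -0.5299 + 0.8480i


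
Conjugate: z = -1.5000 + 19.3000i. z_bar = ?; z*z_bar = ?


z_bar = -1.5000 - 19.3000i
z*z_bar = (-1.5)^2 + 19.3^2 = 2.25 + 372.49 = 374.74

z_bar = -1.5000 - 19.3000i, z*z_bar = 374.74


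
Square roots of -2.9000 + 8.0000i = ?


|z| = sqrt(8.41+64) = 8.5094
sqrt((|z|+a)/2) = sqrt((8.5094+(-2.9))/2) = sqrt(2.8047) = 1.6747
sqrt((|z|-a)/2) = sqrt((8.5094-(-2.9))/2) = sqrt(5.7047) = 2.3885

±(1.6747 + 2.3885i) i.e. 1.6747 + 2.3885i and -1.6747 - 2.3885i


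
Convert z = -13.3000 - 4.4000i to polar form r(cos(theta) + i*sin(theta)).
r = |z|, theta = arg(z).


r = sqrt(176.89+19.36) = sqrt(196.25) = 14.0089
theta = atan2(-4.4, -13.3) = -161.6944 degrees

r = 14.0089, theta = -161.6944 degrees


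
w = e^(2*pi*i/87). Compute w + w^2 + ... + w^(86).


With w = e^(2*pi*i/87), all 87 of the 87th roots of unity w^0 = 1, w, ..., w^(86) sum to 0: 1 + w + ... + w^(86) = (1 - w^87)/(1 - w) = 0 since w^87 = 1, w ≠ 1.
Removing the root 1: w + w^2 + ... + w^(86) = 0 - 1 = -1

Sum = -1


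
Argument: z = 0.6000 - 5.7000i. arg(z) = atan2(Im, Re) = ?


Re = 0.6, Im = -5.7
arg = atan2(-5.7, 0.6) = -83.9910 degrees

arg(z) = -83.9910 degrees


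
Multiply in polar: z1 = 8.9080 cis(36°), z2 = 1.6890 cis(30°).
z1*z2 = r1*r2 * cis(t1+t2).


r = 8.9080 * 1.6890 = 15.0456
theta = 36° + 30° = 66° = 66° (mod 360)

15.0456 cis(66°)


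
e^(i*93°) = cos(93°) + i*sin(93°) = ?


cos(93°) = -0.0523
sin(93°) = 0.9986

e^(i*93°) = -0.0523 + 0.9986i


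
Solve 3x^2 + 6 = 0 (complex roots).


disc = 0^2 - 4*3*6 = 0 - 72 = -72
sqrt(|disc|) = sqrt(72) = 8.4853
Real part = 0/(2*3) = 0
Imag part = 8.4853/(2*3) = 1.4142

0 ± 1.4142i


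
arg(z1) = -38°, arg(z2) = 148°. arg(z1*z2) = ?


arg(z1*z2) = -38° + 148° = 110°
Normalized to (-180°, 180°]: 110°

110°


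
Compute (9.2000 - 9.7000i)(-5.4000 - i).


Real = 9.2*(-5.4) - (-9.7)*(-1) = -49.68 - 9.7 = -59.38
Imag = 9.2*(-1) - (5.4)*(-9.7) = -9.2 + 52.38 = 43.18

-59.3800 + 43.1800i


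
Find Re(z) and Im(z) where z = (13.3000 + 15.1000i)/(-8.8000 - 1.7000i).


Multiply by conjugate: (13.3000 + 15.1000i)(-8.8000 + 1.7000i) / ((-8.8)^2 + (-1.7)^2)
Numerator real = 13.3*(-8.8) + 15.1*(-1.7) = -142.71
Numerator imag = 15.1*(-8.8) - 13.3*(-1.7) = -110.27
Denominator = 80.33
Re(z) = -142.71/80.33 = -1.7765
Im(z) = -110.27/80.33 = -1.3727

Re(z) = -1.7765, Im(z) = -1.3727


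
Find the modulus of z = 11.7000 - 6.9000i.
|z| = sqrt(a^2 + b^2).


|z| = sqrt(11.7^2 + (-6.9)^2) = sqrt(136.89 + 47.61) = sqrt(184.5) = 13.5831

|z| = 13.5831


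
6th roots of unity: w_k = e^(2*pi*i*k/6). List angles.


The 6th roots of unity are cis(360k/6°) for k=0..5
Angle step = 360/6 = 60°
Primitive root: cis(60°)
Primitive root = 0.5000 + 0.8660i

6 roots at angles: 0°, 60°, 120°, 180°, 240°, 300°


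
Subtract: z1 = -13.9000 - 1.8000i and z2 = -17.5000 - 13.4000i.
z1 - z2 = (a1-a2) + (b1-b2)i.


Real: -13.9 + 17.5 = 3.6
Imag: -1.8 + 13.4 = 11.6

3.6000 + 11.6000i


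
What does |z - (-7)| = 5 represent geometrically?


|z - z0| = r is a circle with center z0 and radius r.
Center = (-7, 0), radius = 5

Circle with center (-7, 0) and radius 5


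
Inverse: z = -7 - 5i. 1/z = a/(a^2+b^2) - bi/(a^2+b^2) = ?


|z|^2 = 49+25 = 74
1/z = (-7 + 5i)/74

1/z = -0.0946 + 0.0676i


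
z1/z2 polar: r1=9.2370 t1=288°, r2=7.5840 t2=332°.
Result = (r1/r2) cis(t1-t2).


r = 9.2370 / 7.5840 = 1.2180
theta = 288° - 332° = -44° = 316° (mod 360)

1.2180 cis(316°)


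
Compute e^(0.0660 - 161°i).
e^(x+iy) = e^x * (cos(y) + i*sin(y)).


e^0.0660 = 1.0682
cos(-161°) = -0.9455
sin(-161°) = -0.3256
Real = 1.0682*(-0.9455) = -1.0100
Imag = 1.0682*(-0.3256) = -0.3478

-1.0100 - 0.3478i


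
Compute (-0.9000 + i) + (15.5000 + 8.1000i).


Real: -0.9 + 15.5 = 14.6
Imag: 1 + 8.1 = 9.1

14.6000 + 9.1000i


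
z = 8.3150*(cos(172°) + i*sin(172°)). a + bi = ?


a = 8.3150*cos(172°) = 8.3150*(-0.99027) = -8.2341
b = 8.3150*sin(172°) = 8.3150*0.13917 = 1.1572

-8.2341 + 1.1572i


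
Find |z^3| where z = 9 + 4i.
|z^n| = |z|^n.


|z| = sqrt(81+16) = sqrt(97) = 9.8489
|z^3| = |z|^3 = (sqrt(97))^3 = 97*sqrt(97)

|z^3| = 97*sqrt(97) ≈ 955.3392


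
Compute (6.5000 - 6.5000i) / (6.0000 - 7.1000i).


Conjugate of z2 = 6.0000 + 7.1000i
Numerator: (6.5000 - 6.5000i)(6.0000 + 7.1000i) = 85.1500 + 7.1500i
Denominator: 6^2 + (-7.1)^2 = 86.41
Result = (85.1500 + 7.1500i)/86.41

0.9854 + 0.0827i


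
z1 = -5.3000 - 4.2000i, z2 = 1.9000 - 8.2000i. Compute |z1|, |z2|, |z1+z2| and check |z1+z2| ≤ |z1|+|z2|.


|z1| = sqrt((-5.3)^2 + (-4.2)^2) = sqrt(45.73) = 6.7624
|z2| = sqrt(1.9^2 + (-8.2)^2) = sqrt(70.85) = 8.4172
z1+z2 = -3.4000 - 12.4000i
|z1+z2| = sqrt(165.32) = 12.8577
|z1|+|z2| = 6.7624 + 8.4172 = 15.1796

|z1+z2| = 12.8577 ≤ |z1|+|z2| = 15.1796 (verified)


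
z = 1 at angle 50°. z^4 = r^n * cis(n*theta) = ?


r^4 = 1^4 = 1
n*theta = 4*50° = 200° = 200° (mod 360)
a = 1*cos(200°) = -0.9397
b = 1*sin(200°) = -0.3420

1 cis(200°) = -0.9397 - 0.3420i


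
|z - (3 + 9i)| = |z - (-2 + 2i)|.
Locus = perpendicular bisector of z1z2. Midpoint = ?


Equal distances means the locus is the perpendicular bisector of z1 and z2.
Midpoint = ((3+(-2))/2, (9+2)/2) = (0.5000, 5.5000)

Perpendicular bisector through (0.5000, 5.5000)


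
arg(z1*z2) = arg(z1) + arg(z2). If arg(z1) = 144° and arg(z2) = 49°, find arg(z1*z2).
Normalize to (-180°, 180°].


arg(z1*z2) = 144° + 49° = 193°
Normalized to (-180°, 180°]: -167°

-167°


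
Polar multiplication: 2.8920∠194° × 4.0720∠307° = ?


r = 2.8920 * 4.0720 = 11.7762
theta = 194° + 307° = 501° = 141° (mod 360)

11.7762 cis(141°)


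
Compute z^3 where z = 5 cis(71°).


r^3 = 5^3 = 125
n*theta = 3*71° = 213° = 213° (mod 360)
a = 125*cos(213°) = -104.8338
b = 125*sin(213°) = -68.0799

125 cis(213°) = -104.8338 - 68.0799i


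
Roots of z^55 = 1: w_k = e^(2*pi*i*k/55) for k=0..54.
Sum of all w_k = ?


The sum of all 55th roots of unity is 0.
Geometric series: (1 - w^55)/(1 - w) = (1-1)/(1-w) = 0 since w^55 = 1, w ≠ 1.
Alternatively: coefficient of z^54 in z^55 - 1 is 0.

0


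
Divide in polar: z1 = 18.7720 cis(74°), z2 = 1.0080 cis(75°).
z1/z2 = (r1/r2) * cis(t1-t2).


r = 18.7720 / 1.0080 = 18.6230
theta = 74° - 75° = -1° = 359° (mod 360)

18.6230 cis(359°)


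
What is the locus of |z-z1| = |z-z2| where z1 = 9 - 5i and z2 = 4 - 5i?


Equal distances means the locus is the perpendicular bisector of z1 and z2.
Midpoint = ((9+4)/2, (-5+(-5))/2) = (6.5000, -5.0000)

Perpendicular bisector through (6.5000, -5.0000)


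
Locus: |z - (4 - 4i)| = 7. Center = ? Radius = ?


|z - z0| = r is a circle with center z0 and radius r.
Center = (4, -4), radius = 7

Circle with center (4, -4) and radius 7


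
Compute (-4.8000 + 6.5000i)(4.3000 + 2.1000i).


Real = -4.8*4.3 - 6.5*2.1 = -20.64 - 13.65 = -34.29
Imag = -4.8*2.1 + 4.3*6.5 = -10.08 + 27.95 = 17.87

-34.2900 + 17.8700i


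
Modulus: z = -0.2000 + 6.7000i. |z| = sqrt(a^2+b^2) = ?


|z| = sqrt((-0.2)^2 + 6.7^2) = sqrt(0.04 + 44.89) = sqrt(44.93) = 6.7030

|z| = 6.7030


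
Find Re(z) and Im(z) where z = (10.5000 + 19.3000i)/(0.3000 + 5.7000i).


Multiply by conjugate: (10.5000 + 19.3000i)(0.3000 - 5.7000i) / (0.3^2 + 5.7^2)
Numerator real = 10.5*0.3 + 19.3*5.7 = 113.16
Numerator imag = 19.3*0.3 - 10.5*5.7 = -54.06
Denominator = 32.58
Re(z) = 113.16/32.58 = 3.4733
Im(z) = -54.06/32.58 = -1.6593

Re(z) = 3.4733, Im(z) = -1.6593


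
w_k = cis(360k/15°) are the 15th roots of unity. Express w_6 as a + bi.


Angle = 360*6/15 = 144°
a = cos(144°) = -0.8090
b = sin(144°) = 0.5878

-0.8090 + 0.5878i


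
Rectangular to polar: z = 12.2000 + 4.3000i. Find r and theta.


r = sqrt(148.84+18.49) = sqrt(167.33) = 12.9356
theta = atan2(4.3, 12.2) = 19.4155 degrees

r = 12.9356, theta = 19.4155 degrees


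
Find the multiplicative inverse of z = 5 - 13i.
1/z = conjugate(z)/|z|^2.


|z|^2 = 25+169 = 194
1/z = (5 + 13i)/194

1/z = 0.0258 + 0.0670i


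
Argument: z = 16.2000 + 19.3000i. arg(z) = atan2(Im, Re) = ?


Re = 16.2, Im = 19.3
arg = atan2(19.3, 16.2) = 49.9906 degrees

arg(z) = 49.9906 degrees


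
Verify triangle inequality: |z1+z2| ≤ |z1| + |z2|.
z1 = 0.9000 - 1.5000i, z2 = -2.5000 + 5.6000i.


|z1| = sqrt(0.9^2 + (-1.5)^2) = sqrt(3.06) = 1.7493
|z2| = sqrt((-2.5)^2 + 5.6^2) = sqrt(37.61) = 6.1327
z1+z2 = -1.6000 + 4.1000i
|z1+z2| = sqrt(19.37) = 4.4011
|z1|+|z2| = 1.7493 + 6.1327 = 7.8820

|z1+z2| = 4.4011 ≤ |z1|+|z2| = 7.8820 (verified)


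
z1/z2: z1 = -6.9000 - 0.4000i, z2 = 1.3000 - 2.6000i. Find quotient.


Conjugate of z2 = 1.3000 + 2.6000i
Numerator: (-6.9000 - 0.4000i)(1.3000 + 2.6000i) = -7.9300 - 18.4600i
Denominator: 1.3^2 + (-2.6)^2 = 8.45
Result = (-7.9300 - 18.4600i)/8.45

-0.9385 - 2.1846i


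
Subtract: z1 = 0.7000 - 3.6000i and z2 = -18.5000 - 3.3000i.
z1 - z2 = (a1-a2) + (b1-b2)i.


Real: 0.7 + 18.5 = 19.2
Imag: -3.6 + 3.3 = -0.3

19.2000 - 0.3000i


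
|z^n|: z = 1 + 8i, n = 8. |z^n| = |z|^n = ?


|z| = sqrt(1+64) = sqrt(65) = 8.0623
|z^8| = |z|^8 = (sqrt(65))^8 = 65^4 = 17850625

|z^8| = 17850625


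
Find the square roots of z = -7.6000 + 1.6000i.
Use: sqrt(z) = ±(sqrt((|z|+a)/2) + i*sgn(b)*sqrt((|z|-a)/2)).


|z| = sqrt(57.76+2.56) = 7.7666
sqrt((|z|+a)/2) = sqrt((7.7666+(-7.6))/2) = sqrt(0.0833) = 0.2886
sqrt((|z|-a)/2) = sqrt((7.7666-(-7.6))/2) = sqrt(7.6833) = 2.7719

±(0.2886 + 2.7719i) i.e. 0.2886 + 2.7719i and -0.2886 - 2.7719i


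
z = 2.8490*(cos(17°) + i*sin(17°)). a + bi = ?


a = 2.8490*cos(17°) = 2.8490*0.9563 = 2.7245
b = 2.8490*sin(17°) = 2.8490*0.2924 = 0.8330

2.7245 + 0.8330i


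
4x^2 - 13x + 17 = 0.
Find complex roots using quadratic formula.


disc = (-13)^2 - 4*4*17 = 169 - 272 = -103
sqrt(|disc|) = sqrt(103) = 10.1489
Real part = 13/(2*4) = 1.6250
Imag part = 10.1489/(2*4) = 1.2686

1.6250 ± 1.2686i


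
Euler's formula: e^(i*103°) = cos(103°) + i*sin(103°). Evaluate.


cos(103°) = -0.2250
sin(103°) = 0.9744

e^(i*103°) = -0.2250 + 0.9744i


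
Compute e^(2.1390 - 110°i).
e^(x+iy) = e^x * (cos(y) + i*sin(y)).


e^2.1390 = 8.4909
cos(-110°) = -0.34202
sin(-110°) = -0.9397
Real = 8.4909*(-0.34202) = -2.9041
Imag = 8.4909*(-0.9397) = -7.9789

-2.9041 - 7.9789i


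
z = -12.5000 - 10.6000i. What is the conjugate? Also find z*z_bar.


z_bar = -12.5000 + 10.6000i
z*z_bar = (-12.5)^2 + (-10.6)^2 = 156.25 + 112.36 = 268.61

z_bar = -12.5000 + 10.6000i, z*z_bar = 268.61


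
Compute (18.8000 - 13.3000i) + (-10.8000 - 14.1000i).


Real: 18.8 - 10.8 = 8
Imag: -13.3 - 14.1 = -27.4

8.0000 - 27.4000i


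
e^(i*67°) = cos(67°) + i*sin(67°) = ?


cos(67°) = 0.3907
sin(67°) = 0.9205

e^(i*67°) = 0.3907 + 0.9205i


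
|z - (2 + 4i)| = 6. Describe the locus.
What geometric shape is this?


|z - z0| = r is a circle with center z0 and radius r.
Center = (2, 4), radius = 6

Circle with center (2, 4) and radius 6


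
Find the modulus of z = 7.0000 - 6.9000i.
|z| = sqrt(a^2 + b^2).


|z| = sqrt(7^2 + (-6.9)^2) = sqrt(49 + 47.61) = sqrt(96.61) = 9.8290

|z| = 9.8290


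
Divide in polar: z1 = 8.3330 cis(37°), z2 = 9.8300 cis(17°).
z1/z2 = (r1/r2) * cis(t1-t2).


r = 8.3330 / 9.8300 = 0.8477
theta = 37° - 17° = 20° = 20° (mod 360)

0.8477 cis(20°)


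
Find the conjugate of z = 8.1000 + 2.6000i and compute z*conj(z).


z_bar = 8.1000 - 2.6000i
z*z_bar = 8.1^2 + 2.6^2 = 65.61 + 6.76 = 72.37

z_bar = 8.1000 - 2.6000i, z*z_bar = 72.37


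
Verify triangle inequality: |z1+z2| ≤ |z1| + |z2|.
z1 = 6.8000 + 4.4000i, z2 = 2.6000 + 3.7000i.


|z1| = sqrt(6.8^2 + 4.4^2) = sqrt(65.6) = 8.0994
|z2| = sqrt(2.6^2 + 3.7^2) = sqrt(20.45) = 4.5222
z1+z2 = 9.4000 + 8.1000i
|z1+z2| = sqrt(153.97) = 12.4085
|z1|+|z2| = 8.0994 + 4.5222 = 12.6216

|z1+z2| = 12.4085 ≤ |z1|+|z2| = 12.6216 (verified)


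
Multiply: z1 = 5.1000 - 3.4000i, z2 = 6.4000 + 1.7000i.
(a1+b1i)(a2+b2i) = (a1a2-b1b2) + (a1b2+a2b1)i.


Real = 5.1*6.4 - (-3.4)*1.7 = 32.64 - (-5.78) = 38.42
Imag = 5.1*1.7 + 6.4*(-3.4) = 8.67 - (21.76) = -13.09

38.4200 - 13.0900i


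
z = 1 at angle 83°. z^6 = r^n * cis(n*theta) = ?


r^6 = 1^6 = 1
n*theta = 6*83° = 498° = 138° (mod 360)
a = 1*cos(138°) = -0.7431
b = 1*sin(138°) = 0.6691

1 cis(138°) = -0.7431 + 0.6691i


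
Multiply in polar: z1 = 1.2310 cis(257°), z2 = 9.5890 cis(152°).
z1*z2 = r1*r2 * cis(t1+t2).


r = 1.2310 * 9.5890 = 11.8041
theta = 257° + 152° = 409° = 49° (mod 360)

11.8041 cis(49°)


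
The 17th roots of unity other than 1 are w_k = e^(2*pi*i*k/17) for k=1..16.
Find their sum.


With w = e^(2*pi*i/17), all 17 of the 17th roots of unity w^0 = 1, w, ..., w^(16) sum to 0: 1 + w + ... + w^(16) = (1 - w^17)/(1 - w) = 0 since w^17 = 1, w ≠ 1.
Removing the root 1: w + w^2 + ... + w^(16) = 0 - 1 = -1

Sum = -1


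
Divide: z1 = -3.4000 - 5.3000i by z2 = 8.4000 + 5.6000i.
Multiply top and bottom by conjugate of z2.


Conjugate of z2 = 8.4000 - 5.6000i
Numerator: (-3.4000 - 5.3000i)(8.4000 - 5.6000i) = -58.2400 - 25.4800i
Denominator: 8.4^2 + 5.6^2 = 101.92
Result = (-58.2400 - 25.4800i)/101.92

-0.5714 - 0.2500i


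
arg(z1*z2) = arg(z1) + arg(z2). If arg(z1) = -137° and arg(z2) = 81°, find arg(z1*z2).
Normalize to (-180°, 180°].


arg(z1*z2) = -137° + 81° = -56°
Normalized to (-180°, 180°]: -56°

-56°


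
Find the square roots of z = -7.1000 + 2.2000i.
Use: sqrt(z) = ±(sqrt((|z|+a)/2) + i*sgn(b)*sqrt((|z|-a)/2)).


|z| = sqrt(50.41+4.84) = 7.4330
sqrt((|z|+a)/2) = sqrt((7.4330+(-7.1))/2) = sqrt(0.1665) = 0.4081
sqrt((|z|-a)/2) = sqrt((7.4330-(-7.1))/2) = sqrt(7.2665) = 2.6956

±(0.4081 + 2.6956i) i.e. 0.4081 + 2.6956i and -0.4081 - 2.6956i


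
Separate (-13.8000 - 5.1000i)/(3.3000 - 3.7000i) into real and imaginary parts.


Multiply by conjugate: (-13.8000 - 5.1000i)(3.3000 + 3.7000i) / (3.3^2 + (-3.7)^2)
Numerator real = -13.8*3.3 - (5.1)*(-3.7) = -26.67
Numerator imag = -5.1*3.3 - (-13.8)*(-3.7) = -67.89
Denominator = 24.58
Re(z) = -26.67/24.58 = -1.0850
Im(z) = -67.89/24.58 = -2.7620

Re(z) = -1.0850, Im(z) = -2.7620


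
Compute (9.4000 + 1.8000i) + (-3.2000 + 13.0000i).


Real: 9.4 - 3.2 = 6.2
Imag: 1.8 + 13 = 14.8

6.2000 + 14.8000i


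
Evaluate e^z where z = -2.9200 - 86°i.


e^-2.9200 = 0.0539
cos(-86°) = 0.0698
sin(-86°) = -0.9976
Real = 0.0539*0.0698 = 0.0038
Imag = 0.0539*(-0.9976) = -0.0538

0.0038 - 0.0538i


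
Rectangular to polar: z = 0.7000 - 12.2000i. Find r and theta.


r = sqrt(0.49+148.84) = sqrt(149.33) = 12.2201
theta = atan2(-12.2, 0.7) = -86.7161 degrees

r = 12.2201, theta = -86.7161 degrees


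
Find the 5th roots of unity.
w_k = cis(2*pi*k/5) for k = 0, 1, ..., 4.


The 5th roots of unity are cis(360k/5°) for k=0..4
Angle step = 360/5 = 72°
Primitive root: cis(72°)
Primitive root = 0.3090 + 0.9511i

5 roots at angles: 0°, 72°, 144°, 216°, 288°


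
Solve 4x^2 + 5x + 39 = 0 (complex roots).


disc = 5^2 - 4*4*39 = 25 - 624 = -599
sqrt(|disc|) = sqrt(599) = 24.4745
Real part = -5/(2*4) = -0.6250
Imag part = 24.4745/(2*4) = 3.0593

-0.6250 ± 3.0593i


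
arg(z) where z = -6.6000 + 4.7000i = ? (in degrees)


Re = -6.6, Im = 4.7
arg = atan2(4.7, -6.6) = 144.5445 degrees

arg(z) = 144.5445 degrees


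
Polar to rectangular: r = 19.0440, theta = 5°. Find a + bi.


a = 19.0440*cos(5°) = 19.0440*0.996195 = 18.9715
b = 19.0440*sin(5°) = 19.0440*0.087156 = 1.6598

18.9715 + 1.6598i


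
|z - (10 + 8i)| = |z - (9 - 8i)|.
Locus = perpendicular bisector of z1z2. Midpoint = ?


Equal distances means the locus is the perpendicular bisector of z1 and z2.
Midpoint = ((10+9)/2, (8+(-8))/2) = (9.5000, 0)

Perpendicular bisector through (9.5000, 0)


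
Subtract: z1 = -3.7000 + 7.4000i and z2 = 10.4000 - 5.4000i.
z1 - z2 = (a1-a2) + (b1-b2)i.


Real: -3.7 - 10.4 = -14.1
Imag: 7.4 + 5.4 = 12.8

-14.1000 + 12.8000i


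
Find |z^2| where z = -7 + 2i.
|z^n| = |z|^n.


|z| = sqrt(49+4) = sqrt(53) = 7.2801
|z^2| = |z|^2 = (sqrt(53))^2 = 53

|z^2| = 53


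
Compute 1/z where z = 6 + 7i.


|z|^2 = 36+49 = 85
1/z = (6 - 7i)/85

1/z = 0.0706 - 0.0824i


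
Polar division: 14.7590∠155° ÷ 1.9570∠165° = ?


r = 14.7590 / 1.9570 = 7.5416
theta = 155° - 165° = -10° = 350° (mod 360)

7.5416 cis(350°)


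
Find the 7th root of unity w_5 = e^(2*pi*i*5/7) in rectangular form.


Angle = 360*5/7 = 257.1429°
a = cos(257.1429°) = -0.2225
b = sin(257.1429°) = -0.9749

-0.2225 - 0.9749i


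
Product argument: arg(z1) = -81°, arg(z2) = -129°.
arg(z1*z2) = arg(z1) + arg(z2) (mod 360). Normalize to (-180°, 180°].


arg(z1*z2) = -81° - 129° = -210°
Normalized to (-180°, 180°]: 150°

150°


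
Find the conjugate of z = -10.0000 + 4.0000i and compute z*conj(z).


z_bar = -10.0000 - 4.0000i
z*z_bar = (-10)^2 + 4^2 = 100 + 16 = 116

z_bar = -10.0000 - 4.0000i, z*z_bar = 116


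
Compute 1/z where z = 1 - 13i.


|z|^2 = 1+169 = 170
1/z = (1 + 13i)/170

1/z = 0.0059 + 0.0765i


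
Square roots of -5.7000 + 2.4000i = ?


|z| = sqrt(32.49+5.76) = 6.1847
sqrt((|z|+a)/2) = sqrt((6.1847+(-5.7))/2) = sqrt(0.2423) = 0.4923
sqrt((|z|-a)/2) = sqrt((6.1847-(-5.7))/2) = sqrt(5.9423) = 2.4377

±(0.4923 + 2.4377i) i.e. 0.4923 + 2.4377i and -0.4923 - 2.4377i


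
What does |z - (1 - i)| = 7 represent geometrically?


|z - z0| = r is a circle with center z0 and radius r.
Center = (1, -1), radius = 7

Circle with center (1, -1) and radius 7


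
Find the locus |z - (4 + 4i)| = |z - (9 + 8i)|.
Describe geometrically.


Equal distances means the locus is the perpendicular bisector of z1 and z2.
Midpoint = ((4+9)/2, (4+8)/2) = (6.5000, 6.0000)

Perpendicular bisector through (6.5000, 6.0000)


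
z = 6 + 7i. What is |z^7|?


|z| = sqrt(36+49) = sqrt(85) = 9.2195
|z^7| = |z|^7 = (sqrt(85))^7 = 85^3 * sqrt(85) = 614125*sqrt(85)

|z^7| = 614125*sqrt(85) ≈ 5661952.7398


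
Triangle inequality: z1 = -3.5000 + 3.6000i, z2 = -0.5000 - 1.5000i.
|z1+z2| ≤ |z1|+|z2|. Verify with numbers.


|z1| = sqrt((-3.5)^2 + 3.6^2) = sqrt(25.21) = 5.0210
|z2| = sqrt((-0.5)^2 + (-1.5)^2) = sqrt(2.5) = 1.5811
z1+z2 = -4.0000 + 2.1000i
|z1+z2| = sqrt(20.41) = 4.5177
|z1|+|z2| = 5.0210 + 1.5811 = 6.6021

|z1+z2| = 4.5177 ≤ |z1|+|z2| = 6.6021 (verified)


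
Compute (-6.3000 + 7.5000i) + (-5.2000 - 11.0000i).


Real: -6.3 - 5.2 = -11.5
Imag: 7.5 - 11 = -3.5

-11.5000 - 3.5000i


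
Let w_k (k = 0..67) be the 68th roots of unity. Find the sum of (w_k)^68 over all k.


The roots are w_k = w^k with w = e^(2*pi*i/68), and (w^k)^68 = (w^68)^k.
So S = 1 + u + u^2 + ... + u^(67) with u = w^68.
68 = 1*68 + 0, so 68 is a multiple of 68 and u = (w^68)^1 = 1.
Every one of the 68 terms equals 1: S = 68

S = 68


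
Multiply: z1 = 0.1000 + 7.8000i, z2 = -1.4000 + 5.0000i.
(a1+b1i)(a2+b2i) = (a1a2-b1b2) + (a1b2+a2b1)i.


Real = 0.1*(-1.4) - 7.8*5 = -0.14 - 39 = -39.14
Imag = 0.1*5 - (1.4)*7.8 = 0.5 - (10.92) = -10.42

-39.1400 - 10.4200i


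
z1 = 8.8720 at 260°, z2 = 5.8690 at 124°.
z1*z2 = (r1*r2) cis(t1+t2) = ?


r = 8.8720 * 5.8690 = 52.0698
theta = 260° + 124° = 384° = 24° (mod 360)

52.0698 cis(24°)


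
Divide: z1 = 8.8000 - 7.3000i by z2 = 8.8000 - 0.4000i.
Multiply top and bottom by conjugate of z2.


Conjugate of z2 = 8.8000 + 0.4000i
Numerator: (8.8000 - 7.3000i)(8.8000 + 0.4000i) = 80.3600 - 60.7200i
Denominator: 8.8^2 + (-0.4)^2 = 77.6
Result = (80.3600 - 60.7200i)/77.6

1.0356 - 0.7825i


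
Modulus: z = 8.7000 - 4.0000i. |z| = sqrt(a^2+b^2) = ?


|z| = sqrt(8.7^2 + (-4)^2) = sqrt(75.69 + 16) = sqrt(91.69) = 9.5755

|z| = 9.5755


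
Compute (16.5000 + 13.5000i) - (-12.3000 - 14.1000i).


Real: 16.5 + 12.3 = 28.8
Imag: 13.5 + 14.1 = 27.6

28.8000 + 27.6000i


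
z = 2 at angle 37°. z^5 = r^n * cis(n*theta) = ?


r^5 = 2^5 = 32
n*theta = 5*37° = 185° = 185° (mod 360)
a = 32*cos(185°) = -31.8782
b = 32*sin(185°) = -2.7890

32 cis(185°) = -31.8782 - 2.7890i


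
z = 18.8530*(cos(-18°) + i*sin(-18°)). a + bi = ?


a = 18.8530*cos(-18°) = 18.8530*0.95106 = 17.9303
b = 18.8530*sin(-18°) = 18.8530*(-0.309017) = -5.8259

17.9303 - 5.8259i


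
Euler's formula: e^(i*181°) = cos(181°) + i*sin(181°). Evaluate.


cos(181°) = -0.9998
sin(181°) = -0.0175

e^(i*181°) = -0.9998 - 0.0175i


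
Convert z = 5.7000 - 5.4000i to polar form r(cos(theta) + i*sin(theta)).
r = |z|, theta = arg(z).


r = sqrt(32.49+29.16) = sqrt(61.65) = 7.8518
theta = atan2(-5.4, 5.7) = -43.4518 degrees

r = 7.8518, theta = -43.4518 degrees


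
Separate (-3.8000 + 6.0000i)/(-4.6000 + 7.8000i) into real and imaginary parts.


Multiply by conjugate: (-3.8000 + 6.0000i)(-4.6000 - 7.8000i) / ((-4.6)^2 + 7.8^2)
Numerator real = -3.8*(-4.6) + 6*7.8 = 64.28
Numerator imag = 6*(-4.6) - (-3.8)*7.8 = 2.04
Denominator = 82
Re(z) = 64.28/82 = 0.7839
Im(z) = 2.04/82 = 0.0249

Re(z) = 0.7839, Im(z) = 0.0249


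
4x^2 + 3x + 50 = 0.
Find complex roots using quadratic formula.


disc = 3^2 - 4*4*50 = 9 - 800 = -791
sqrt(|disc|) = sqrt(791) = 28.1247
Real part = -3/(2*4) = -0.3750
Imag part = 28.1247/(2*4) = 3.5156

-0.3750 ± 3.5156i


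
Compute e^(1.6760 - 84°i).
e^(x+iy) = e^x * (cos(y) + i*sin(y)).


e^1.6760 = 5.34414
cos(-84°) = 0.10453
sin(-84°) = -0.99452
Real = 5.34414*0.10453 = 0.5586
Imag = 5.34414*(-0.99452) = -5.3149

0.5586 - 5.3149i


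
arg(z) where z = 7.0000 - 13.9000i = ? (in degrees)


Re = 7, Im = -13.9
arg = atan2(-13.9, 7) = -63.2703 degrees

arg(z) = -63.2703 degrees


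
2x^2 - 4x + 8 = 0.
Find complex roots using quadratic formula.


disc = (-4)^2 - 4*2*8 = 16 - 64 = -48
sqrt(|disc|) = sqrt(48) = 6.9282
Real part = 4/(2*2) = 1.0000
Imag part = 6.9282/(2*2) = 1.7321

1.0000 ± 1.7321i


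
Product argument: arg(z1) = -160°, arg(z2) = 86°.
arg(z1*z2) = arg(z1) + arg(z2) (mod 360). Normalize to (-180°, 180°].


arg(z1*z2) = -160° + 86° = -74°
Normalized to (-180°, 180°]: -74°

-74°


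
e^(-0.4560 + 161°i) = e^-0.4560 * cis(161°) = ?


e^-0.4560 = 0.6338
cos(161°) = -0.9455
sin(161°) = 0.32557
Real = 0.6338*(-0.9455) = -0.5993
Imag = 0.6338*0.32557 = 0.2063

-0.5993 + 0.2063i


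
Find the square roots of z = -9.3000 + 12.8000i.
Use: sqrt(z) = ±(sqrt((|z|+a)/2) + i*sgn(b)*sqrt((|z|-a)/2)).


|z| = sqrt(86.49+163.84) = 15.8218
sqrt((|z|+a)/2) = sqrt((15.8218+(-9.3))/2) = sqrt(3.2609) = 1.8058
sqrt((|z|-a)/2) = sqrt((15.8218-(-9.3))/2) = sqrt(12.5609) = 3.5441

±(1.8058 + 3.5441i) i.e. 1.8058 + 3.5441i and -1.8058 - 3.5441i


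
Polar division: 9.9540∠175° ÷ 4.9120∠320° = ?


r = 9.9540 / 4.9120 = 2.0265
theta = 175° - 320° = -145° = 215° (mod 360)

2.0265 cis(215°)


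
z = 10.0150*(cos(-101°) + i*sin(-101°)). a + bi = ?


a = 10.0150*cos(-101°) = 10.0150*(-0.19081) = -1.9110
b = 10.0150*sin(-101°) = 10.0150*(-0.98163) = -9.8310

-1.9110 - 9.8310i


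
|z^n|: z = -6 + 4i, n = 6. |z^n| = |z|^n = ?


|z| = sqrt(36+16) = sqrt(52) = 7.2111
|z^6| = |z|^6 = (sqrt(52))^6 = 52^3 = 140608

|z^6| = 140608


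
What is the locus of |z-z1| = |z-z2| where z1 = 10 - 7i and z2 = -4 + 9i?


Equal distances means the locus is the perpendicular bisector of z1 and z2.
Midpoint = ((10+(-4))/2, (-7+9)/2) = (3.0000, 1.0000)

Perpendicular bisector through (3.0000, 1.0000)


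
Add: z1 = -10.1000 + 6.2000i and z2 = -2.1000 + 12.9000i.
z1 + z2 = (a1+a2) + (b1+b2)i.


Real: -10.1 - 2.1 = -12.2
Imag: 6.2 + 12.9 = 19.1

-12.2000 + 19.1000i


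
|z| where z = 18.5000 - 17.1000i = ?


|z| = sqrt(18.5^2 + (-17.1)^2) = sqrt(342.25 + 292.41) = sqrt(634.66) = 25.1925

|z| = 25.1925


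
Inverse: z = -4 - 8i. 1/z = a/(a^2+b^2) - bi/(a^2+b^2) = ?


|z|^2 = 16+64 = 80
1/z = (-4 + 8i)/80

1/z = -0.0500 + 0.1000i


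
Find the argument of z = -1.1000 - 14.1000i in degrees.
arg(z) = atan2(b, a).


Re = -1.1, Im = -14.1
arg = atan2(-14.1, -1.1) = -94.4608 degrees

arg(z) = -94.4608 degrees


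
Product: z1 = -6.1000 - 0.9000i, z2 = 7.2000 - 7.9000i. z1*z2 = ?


Real = -6.1*7.2 - (-0.9)*(-7.9) = -43.92 - 7.11 = -51.03
Imag = -6.1*(-7.9) + 7.2*(-0.9) = 48.19 - (6.48) = 41.71

-51.0300 + 41.7100i


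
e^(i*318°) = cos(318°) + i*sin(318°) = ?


cos(318°) = 0.7431
sin(318°) = -0.6691

e^(i*318°) = 0.7431 - 0.6691i


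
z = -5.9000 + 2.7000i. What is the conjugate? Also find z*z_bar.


z_bar = -5.9000 - 2.7000i
z*z_bar = (-5.9)^2 + 2.7^2 = 34.81 + 7.29 = 42.1

z_bar = -5.9000 - 2.7000i, z*z_bar = 42.1


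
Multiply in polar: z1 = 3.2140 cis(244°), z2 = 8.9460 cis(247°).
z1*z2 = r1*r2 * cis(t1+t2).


r = 3.2140 * 8.9460 = 28.7524
theta = 244° + 247° = 491° = 131° (mod 360)

28.7524 cis(131°)


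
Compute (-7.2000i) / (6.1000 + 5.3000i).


Conjugate of z2 = 6.1000 - 5.3000i
Numerator: (-7.2000i)(6.1000 - 5.3000i) = -38.1600 - 43.9200i
Denominator: 6.1^2 + 5.3^2 = 65.3
Result = (-38.1600 - 43.9200i)/65.3

-0.5844 - 0.6726i


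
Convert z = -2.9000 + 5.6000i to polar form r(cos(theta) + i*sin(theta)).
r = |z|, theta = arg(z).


r = sqrt(8.41+31.36) = sqrt(39.77) = 6.3063
theta = atan2(5.6, -2.9) = 117.3777 degrees

r = 6.3063, theta = 117.3777 degrees


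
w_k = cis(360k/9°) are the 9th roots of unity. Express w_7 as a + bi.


Angle = 360*7/9 = 280°
a = cos(280°) = 0.1736
b = sin(280°) = -0.9848

0.1736 - 0.9848i


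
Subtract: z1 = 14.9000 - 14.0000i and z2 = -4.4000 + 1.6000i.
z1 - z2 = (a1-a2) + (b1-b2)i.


Real: 14.9 + 4.4 = 19.3
Imag: -14 - 1.6 = -15.6

19.3000 - 15.6000i


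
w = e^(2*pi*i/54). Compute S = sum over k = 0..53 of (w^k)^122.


The roots are w_k = w^k with w = e^(2*pi*i/54), and (w^k)^122 = (w^122)^k.
So S = 1 + u + u^2 + ... + u^(53) with u = w^122.
122 = 2*54 + 14, so 122 is not a multiple of 54: u = (w^54)^2 * w^14 = w^14 ≠ 1 (w is a primitive 54th root), while u^54 = (w^54)^122 = 1.
Geometric series: S = (1 - u^54)/(1 - u) = (1 - 1)/(1 - u) = 0

S = 0


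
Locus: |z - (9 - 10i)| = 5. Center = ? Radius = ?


|z - z0| = r is a circle with center z0 and radius r.
Center = (9, -10), radius = 5

Circle with center (9, -10) and radius 5


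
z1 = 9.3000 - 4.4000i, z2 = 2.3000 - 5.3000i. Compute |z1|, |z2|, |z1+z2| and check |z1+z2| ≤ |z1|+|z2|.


|z1| = sqrt(9.3^2 + (-4.4)^2) = sqrt(105.85) = 10.2883
|z2| = sqrt(2.3^2 + (-5.3)^2) = sqrt(33.38) = 5.7775
z1+z2 = 11.6000 - 9.7000i
|z1+z2| = sqrt(228.65) = 15.1212
|z1|+|z2| = 10.2883 + 5.7775 = 16.0658

|z1+z2| = 15.1212 ≤ |z1|+|z2| = 16.0658 (verified)


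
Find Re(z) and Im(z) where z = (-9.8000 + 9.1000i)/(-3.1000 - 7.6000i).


Multiply by conjugate: (-9.8000 + 9.1000i)(-3.1000 + 7.6000i) / ((-3.1)^2 + (-7.6)^2)
Numerator real = -9.8*(-3.1) + 9.1*(-7.6) = -38.78
Numerator imag = 9.1*(-3.1) - (-9.8)*(-7.6) = -102.69
Denominator = 67.37
Re(z) = -38.78/67.37 = -0.5756
Im(z) = -102.69/67.37 = -1.5243

Re(z) = -0.5756, Im(z) = -1.5243


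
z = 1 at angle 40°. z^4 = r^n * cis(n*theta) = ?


r^4 = 1^4 = 1
n*theta = 4*40° = 160° = 160° (mod 360)
a = 1*cos(160°) = -0.9397
b = 1*sin(160°) = 0.3420

1 cis(160°) = -0.9397 + 0.3420i


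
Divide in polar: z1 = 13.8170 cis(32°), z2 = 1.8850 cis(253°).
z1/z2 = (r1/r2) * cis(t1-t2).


r = 13.8170 / 1.8850 = 7.3300
theta = 32° - 253° = -221° = 139° (mod 360)

7.3300 cis(139°)


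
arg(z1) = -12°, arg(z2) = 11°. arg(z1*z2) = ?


arg(z1*z2) = -12° + 11° = -1°
Normalized to (-180°, 180°]: -1°

-1°


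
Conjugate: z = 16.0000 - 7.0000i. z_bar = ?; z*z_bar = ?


z_bar = 16.0000 + 7.0000i
z*z_bar = 16^2 + (-7)^2 = 256 + 49 = 305

z_bar = 16.0000 + 7.0000i, z*z_bar = 305


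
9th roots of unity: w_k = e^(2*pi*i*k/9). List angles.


The 9th roots of unity are cis(360k/9°) for k=0..8
Angle step = 360/9 = 40°
Primitive root: cis(40°)
Primitive root = 0.7660 + 0.6428i

9 roots at angles: 0°, 40°, 80°, 120°, 160°, 200°, 240°, 280°, 320°


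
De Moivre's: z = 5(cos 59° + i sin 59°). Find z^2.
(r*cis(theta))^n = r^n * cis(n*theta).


r^2 = 5^2 = 25
n*theta = 2*59° = 118° = 118° (mod 360)
a = 25*cos(118°) = -11.7368
b = 25*sin(118°) = 22.0737

25 cis(118°) = -11.7368 + 22.0737i


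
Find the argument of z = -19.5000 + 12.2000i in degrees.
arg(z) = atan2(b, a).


Re = -19.5, Im = 12.2
arg = atan2(12.2, -19.5) = 147.9682 degrees

arg(z) = 147.9682 degrees


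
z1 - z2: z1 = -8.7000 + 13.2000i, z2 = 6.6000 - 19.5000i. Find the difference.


Real: -8.7 - 6.6 = -15.3
Imag: 13.2 + 19.5 = 32.7

-15.3000 + 32.7000i


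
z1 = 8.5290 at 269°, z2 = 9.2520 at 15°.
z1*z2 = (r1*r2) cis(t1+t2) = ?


r = 8.5290 * 9.2520 = 78.9103
theta = 269° + 15° = 284° = 284° (mod 360)

78.9103 cis(284°)


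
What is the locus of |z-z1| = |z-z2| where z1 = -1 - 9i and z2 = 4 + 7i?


Equal distances means the locus is the perpendicular bisector of z1 and z2.
Midpoint = ((-1+4)/2, (-9+7)/2) = (1.5000, -1.0000)

Perpendicular bisector through (1.5000, -1.0000)


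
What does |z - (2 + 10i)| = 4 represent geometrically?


|z - z0| = r is a circle with center z0 and radius r.
Center = (2, 10), radius = 4

Circle with center (2, 10) and radius 4


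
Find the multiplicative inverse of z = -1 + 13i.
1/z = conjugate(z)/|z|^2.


|z|^2 = 1+169 = 170
1/z = (-1 - 13i)/170

1/z = -0.0059 - 0.0765i


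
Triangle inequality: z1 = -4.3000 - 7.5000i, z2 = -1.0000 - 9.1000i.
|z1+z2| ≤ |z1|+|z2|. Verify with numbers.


|z1| = sqrt((-4.3)^2 + (-7.5)^2) = sqrt(74.74) = 8.6452
|z2| = sqrt((-1)^2 + (-9.1)^2) = sqrt(83.81) = 9.1548
z1+z2 = -5.3000 - 16.6000i
|z1+z2| = sqrt(303.65) = 17.4256
|z1|+|z2| = 8.6452 + 9.1548 = 17.8000

|z1+z2| = 17.4256 ≤ |z1|+|z2| = 17.8000 (verified)


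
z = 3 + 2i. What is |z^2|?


|z| = sqrt(9+4) = sqrt(13) = 3.6056
|z^2| = |z|^2 = (sqrt(13))^2 = 13

|z^2| = 13


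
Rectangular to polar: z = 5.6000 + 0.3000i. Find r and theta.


r = sqrt(31.36+0.09) = sqrt(31.45) = 5.6080
theta = atan2(0.3, 5.6) = 3.0665 degrees

r = 5.6080, theta = 3.0665 degrees


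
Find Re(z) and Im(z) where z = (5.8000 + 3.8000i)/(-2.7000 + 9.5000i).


Multiply by conjugate: (5.8000 + 3.8000i)(-2.7000 - 9.5000i) / ((-2.7)^2 + 9.5^2)
Numerator real = 5.8*(-2.7) + 3.8*9.5 = 20.44
Numerator imag = 3.8*(-2.7) - 5.8*9.5 = -65.36
Denominator = 97.54
Re(z) = 20.44/97.54 = 0.2096
Im(z) = -65.36/97.54 = -0.6701

Re(z) = 0.2096, Im(z) = -0.6701


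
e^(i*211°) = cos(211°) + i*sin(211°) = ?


cos(211°) = -0.8572
sin(211°) = -0.5150

e^(i*211°) = -0.8572 - 0.5150i


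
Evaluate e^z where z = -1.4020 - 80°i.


e^-1.4020 = 0.2461
cos(-80°) = 0.1736
sin(-80°) = -0.9848
Real = 0.2461*0.1736 = 0.0427
Imag = 0.2461*(-0.9848) = -0.2424

0.0427 - 0.2424i


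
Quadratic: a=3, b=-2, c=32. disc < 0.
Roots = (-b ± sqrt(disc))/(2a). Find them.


disc = (-2)^2 - 4*3*32 = 4 - 384 = -380
sqrt(|disc|) = sqrt(380) = 19.4936
Real part = 2/(2*3) = 0.3333
Imag part = 19.4936/(2*3) = 3.2489

0.3333 ± 3.2489i


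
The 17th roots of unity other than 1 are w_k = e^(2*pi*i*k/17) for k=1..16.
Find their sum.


With w = e^(2*pi*i/17), all 17 of the 17th roots of unity w^0 = 1, w, ..., w^(16) sum to 0: 1 + w + ... + w^(16) = (1 - w^17)/(1 - w) = 0 since w^17 = 1, w ≠ 1.
Removing the root 1: w + w^2 + ... + w^(16) = 0 - 1 = -1

Sum = -1


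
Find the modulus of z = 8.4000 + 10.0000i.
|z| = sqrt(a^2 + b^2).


|z| = sqrt(8.4^2 + 10^2) = sqrt(70.56 + 100) = sqrt(170.56) = 13.0599

|z| = 13.0599


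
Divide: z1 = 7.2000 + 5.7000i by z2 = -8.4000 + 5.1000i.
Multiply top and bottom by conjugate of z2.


Conjugate of z2 = -8.4000 - 5.1000i
Numerator: (7.2000 + 5.7000i)(-8.4000 - 5.1000i) = -31.4100 - 84.6000i
Denominator: (-8.4)^2 + 5.1^2 = 96.57
Result = (-31.4100 - 84.6000i)/96.57

-0.3253 - 0.8760i


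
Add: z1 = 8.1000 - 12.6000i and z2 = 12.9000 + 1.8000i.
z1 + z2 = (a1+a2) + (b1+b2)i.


Real: 8.1 + 12.9 = 21
Imag: -12.6 + 1.8 = -10.8

21.0000 - 10.8000i


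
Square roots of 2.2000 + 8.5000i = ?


|z| = sqrt(4.84+72.25) = 8.7801
sqrt((|z|+a)/2) = sqrt((8.7801+2.2)/2) = sqrt(5.4900) = 2.3431
sqrt((|z|-a)/2) = sqrt((8.7801-2.2)/2) = sqrt(3.2900) = 1.8138

±(2.3431 + 1.8138i) i.e. 2.3431 + 1.8138i and -2.3431 - 1.8138i


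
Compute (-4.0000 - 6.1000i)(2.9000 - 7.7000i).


Real = -4*2.9 - (-6.1)*(-7.7) = -11.6 - 46.97 = -58.57
Imag = -4*(-7.7) + 2.9*(-6.1) = 30.8 - (17.69) = 13.11

-58.5700 + 13.1100i


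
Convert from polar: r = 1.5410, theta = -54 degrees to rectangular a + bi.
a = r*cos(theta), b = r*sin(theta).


a = 1.5410*cos(-54°) = 1.5410*0.5878 = 0.9058
b = 1.5410*sin(-54°) = 1.5410*(-0.809) = -1.2467

0.9058 - 1.2467i


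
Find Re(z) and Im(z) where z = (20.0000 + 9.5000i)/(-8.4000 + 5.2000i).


Multiply by conjugate: (20.0000 + 9.5000i)(-8.4000 - 5.2000i) / ((-8.4)^2 + 5.2^2)
Numerator real = 20*(-8.4) + 9.5*5.2 = -118.6
Numerator imag = 9.5*(-8.4) - 20*5.2 = -183.8
Denominator = 97.6
Re(z) = -118.6/97.6 = -1.2152
Im(z) = -183.8/97.6 = -1.8832

Re(z) = -1.2152, Im(z) = -1.8832
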